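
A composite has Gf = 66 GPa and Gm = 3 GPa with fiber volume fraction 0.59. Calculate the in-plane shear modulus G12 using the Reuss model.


1/G12 = Vf/Gf + (1-Vf)/Gm = 0.59/66 + 0.41/3
G12 = 6.87 GPa

6.87 GPa


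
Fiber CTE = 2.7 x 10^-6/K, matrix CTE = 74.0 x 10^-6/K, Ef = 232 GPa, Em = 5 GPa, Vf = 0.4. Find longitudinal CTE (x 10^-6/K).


E1 = Ef*Vf + Em*(1-Vf) = 95.8
alpha_1 = (alpha_f*Ef*Vf + alpha_m*Em*(1-Vf))/E1 = 4.93 x 10^-6/K

4.93 x 10^-6/K


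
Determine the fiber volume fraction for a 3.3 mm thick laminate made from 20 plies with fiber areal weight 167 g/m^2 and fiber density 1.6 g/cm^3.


Vf = n * FAW / (rho_f * h * 1000) = 20 * 167 / (1.6 * 3.3 * 1000) = 0.6326

0.6326


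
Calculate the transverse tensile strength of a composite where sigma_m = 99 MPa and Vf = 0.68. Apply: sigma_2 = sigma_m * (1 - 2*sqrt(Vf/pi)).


factor = 1 - 2*sqrt(0.68/pi) = 0.0695
sigma_2 = 99 * 0.0695 = 6.88 MPa

6.88 MPa


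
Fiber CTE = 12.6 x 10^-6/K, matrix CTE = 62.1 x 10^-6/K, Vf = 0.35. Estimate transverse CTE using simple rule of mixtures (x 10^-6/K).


alpha_2 = alpha_f*Vf + alpha_m*(1-Vf) = 12.6*0.35 + 62.1*0.65 = 44.8 x 10^-6/K

44.8 x 10^-6/K


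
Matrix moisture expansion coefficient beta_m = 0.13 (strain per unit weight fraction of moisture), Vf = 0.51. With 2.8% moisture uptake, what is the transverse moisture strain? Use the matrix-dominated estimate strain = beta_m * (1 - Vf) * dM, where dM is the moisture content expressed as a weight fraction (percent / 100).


dM = 2.8/100 = 0.028
strain = beta_m * (1-Vf) * dM = 0.13 * 0.49 * 0.028 = 0.0017836

0.0017836


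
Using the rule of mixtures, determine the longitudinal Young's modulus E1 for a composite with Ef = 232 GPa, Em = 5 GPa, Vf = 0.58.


E1 = Ef*Vf + Em*(1-Vf) = 232*0.58 + 5*0.42 = 136.66 GPa

136.66 GPa


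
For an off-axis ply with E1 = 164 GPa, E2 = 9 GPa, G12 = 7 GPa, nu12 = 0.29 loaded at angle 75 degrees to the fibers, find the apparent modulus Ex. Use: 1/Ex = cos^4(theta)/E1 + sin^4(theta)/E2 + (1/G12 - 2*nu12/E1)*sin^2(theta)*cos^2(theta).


cos^4(75) = 0.004487, sin^4(75) = 0.870513, sin^2(75)*cos^2(75) = 0.0625
1/G12 - 2*nu12/E1 = 1/7 - 2*0.29/164 = 0.139321 GPa^-1
1/Ex = 0.004487/164 + 0.870513/9 + 0.139321*0.0625 = 0.1054585 GPa^-1
Ex = 9.48 GPa

9.48 GPa


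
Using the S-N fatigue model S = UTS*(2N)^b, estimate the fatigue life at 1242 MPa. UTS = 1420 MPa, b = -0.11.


N = 0.5 * (S/UTS)^(1/b) = 0.5 * (1242/1420)^(1/-0.11) = 1.6895 cycles

1.6895 cycles


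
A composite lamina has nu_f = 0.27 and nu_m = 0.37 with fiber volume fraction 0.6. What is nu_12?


nu_12 = nu_f*Vf + nu_m*(1-Vf) = 0.27*0.6 + 0.37*0.4 = 0.31

0.31


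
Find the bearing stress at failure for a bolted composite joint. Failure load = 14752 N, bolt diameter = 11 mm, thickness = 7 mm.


sigma_br = F/(d*h) = 14752/(11*7) = 191.6 MPa

191.6 MPa


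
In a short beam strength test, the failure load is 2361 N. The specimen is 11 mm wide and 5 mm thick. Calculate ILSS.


ILSS = 3F/(4bh) = 3*2361/(4*11*5) = 32.2 MPa

32.2 MPa


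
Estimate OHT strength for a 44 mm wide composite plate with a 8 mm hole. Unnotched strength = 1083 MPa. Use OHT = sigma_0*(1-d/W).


OHT = sigma_0*(1-d/W) = 1083*(1-8/44) = 886.1 MPa

886.1 MPa


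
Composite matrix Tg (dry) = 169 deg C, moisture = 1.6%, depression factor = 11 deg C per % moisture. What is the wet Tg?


Tg_wet = Tg_dry - k*moisture = 169 - 11*1.6 = 151.4 deg C

151.4 deg C


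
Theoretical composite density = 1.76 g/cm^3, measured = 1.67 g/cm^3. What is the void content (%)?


Void% = (rho_theo - rho_actual)/rho_theo * 100 = (1.76 - 1.67)/1.76 * 100 = 5.11%

5.11%


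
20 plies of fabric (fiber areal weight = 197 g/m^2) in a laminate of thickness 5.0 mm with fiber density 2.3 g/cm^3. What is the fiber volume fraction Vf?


Vf = n * FAW / (rho_f * h * 1000) = 20 * 197 / (2.3 * 5.0 * 1000) = 0.3426

0.3426


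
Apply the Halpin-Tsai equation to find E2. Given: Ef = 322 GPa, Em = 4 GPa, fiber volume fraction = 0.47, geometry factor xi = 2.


eta = (Ef/Em - 1)/(Ef/Em + xi) = (80.5 - 1)/(80.5 + 2) = 0.9636
E2 = Em*(1+xi*eta*Vf)/(1-eta*Vf) = 13.93 GPa

13.93 GPa


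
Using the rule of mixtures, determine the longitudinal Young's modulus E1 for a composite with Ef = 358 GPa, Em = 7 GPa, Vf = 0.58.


E1 = Ef*Vf + Em*(1-Vf) = 358*0.58 + 7*0.42 = 210.58 GPa

210.58 GPa


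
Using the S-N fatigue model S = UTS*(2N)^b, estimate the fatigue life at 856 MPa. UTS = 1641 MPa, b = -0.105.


N = 0.5 * (S/UTS)^(1/b) = 0.5 * (856/1641)^(1/-0.105) = 245.8839 cycles

245.8839 cycles


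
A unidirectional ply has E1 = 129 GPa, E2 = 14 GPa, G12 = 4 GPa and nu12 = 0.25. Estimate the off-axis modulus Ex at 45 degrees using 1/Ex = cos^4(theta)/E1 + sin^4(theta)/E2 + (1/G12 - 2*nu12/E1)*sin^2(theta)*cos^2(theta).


cos^4(45) = 0.25, sin^4(45) = 0.25, sin^2(45)*cos^2(45) = 0.25
1/G12 - 2*nu12/E1 = 1/4 - 2*0.25/129 = 0.246124 GPa^-1
1/Ex = 0.25/129 + 0.25/14 + 0.246124*0.25 = 0.0813261 GPa^-1
Ex = 12.3 GPa

12.3 GPa


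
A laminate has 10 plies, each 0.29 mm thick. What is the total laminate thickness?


h = n * t_ply = 10 * 0.29 = 2.9 mm

2.9 mm


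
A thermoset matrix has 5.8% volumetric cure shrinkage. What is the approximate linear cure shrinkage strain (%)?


Linear shrinkage ≈ vol_shrink/3 = 5.8/3 = 1.933%

1.933%


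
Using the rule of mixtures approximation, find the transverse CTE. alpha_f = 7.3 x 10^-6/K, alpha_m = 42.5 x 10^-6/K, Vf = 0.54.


alpha_2 = alpha_f*Vf + alpha_m*(1-Vf) = 7.3*0.54 + 42.5*0.46 = 23.5 x 10^-6/K

23.5 x 10^-6/K


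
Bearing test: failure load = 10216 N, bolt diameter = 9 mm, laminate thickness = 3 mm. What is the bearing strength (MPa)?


sigma_br = F/(d*h) = 10216/(9*3) = 378.4 MPa

378.4 MPa


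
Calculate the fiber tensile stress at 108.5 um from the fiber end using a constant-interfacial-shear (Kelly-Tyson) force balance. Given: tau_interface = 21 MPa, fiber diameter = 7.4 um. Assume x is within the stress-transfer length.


Force balance: sigma_f * (pi*d^2/4) = tau * (pi*d) * x  ->  sigma_f = 4 * tau * x / d
sigma_f = 4 * 21 * 108.5 / 7.4 = 1231.6 MPa

1231.6 MPa


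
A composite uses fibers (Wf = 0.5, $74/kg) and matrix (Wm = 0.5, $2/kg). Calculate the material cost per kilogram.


Cost = cost_f*Wf + cost_m*Wm = 74*0.5 + 2*0.5 = $38.0/kg

$38.0/kg


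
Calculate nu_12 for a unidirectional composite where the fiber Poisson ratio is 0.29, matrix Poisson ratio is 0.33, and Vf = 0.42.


nu_12 = nu_f*Vf + nu_m*(1-Vf) = 0.29*0.42 + 0.33*0.58 = 0.3132

0.3132


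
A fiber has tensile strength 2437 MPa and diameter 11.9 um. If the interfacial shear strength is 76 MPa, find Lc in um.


Lc = sigma_f * d / (2 * tau_i) = 2437 * 11.9 / (2 * 76) = 190.8 um

190.8 um


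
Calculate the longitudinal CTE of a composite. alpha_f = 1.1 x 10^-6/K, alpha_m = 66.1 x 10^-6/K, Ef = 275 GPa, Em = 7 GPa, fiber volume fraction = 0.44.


E1 = Ef*Vf + Em*(1-Vf) = 124.92
alpha_1 = (alpha_f*Ef*Vf + alpha_m*Em*(1-Vf))/E1 = 3.14 x 10^-6/K

3.14 x 10^-6/K


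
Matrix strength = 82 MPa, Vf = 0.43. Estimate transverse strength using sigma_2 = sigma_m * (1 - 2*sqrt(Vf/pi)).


factor = 1 - 2*sqrt(0.43/pi) = 0.2601
sigma_2 = 82 * 0.2601 = 21.33 MPa

21.33 MPa


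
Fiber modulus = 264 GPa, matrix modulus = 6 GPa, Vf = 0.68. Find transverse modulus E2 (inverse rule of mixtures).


1/E2 = Vf/Ef + (1-Vf)/Em = 0.68/264 + 0.32/6
E2 = 17.89 GPa

17.89 GPa


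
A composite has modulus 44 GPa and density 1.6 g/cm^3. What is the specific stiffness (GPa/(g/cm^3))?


Specific stiffness = E/rho = 44/1.6 = 27.5 GPa/(g/cm^3)

27.5 GPa/(g/cm^3)


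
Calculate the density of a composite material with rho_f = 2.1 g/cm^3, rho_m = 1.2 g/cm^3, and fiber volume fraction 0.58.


rho_c = rho_f*Vf + rho_m*(1-Vf) = 2.1*0.58 + 1.2*0.42 = 1.722 g/cm^3

1.722 g/cm^3


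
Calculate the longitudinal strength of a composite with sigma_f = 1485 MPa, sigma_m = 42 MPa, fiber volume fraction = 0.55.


sigma_1 = sigma_f*Vf + sigma_m*(1-Vf) = 1485*0.55 + 42*0.45 = 835.7 MPa

835.7 MPa


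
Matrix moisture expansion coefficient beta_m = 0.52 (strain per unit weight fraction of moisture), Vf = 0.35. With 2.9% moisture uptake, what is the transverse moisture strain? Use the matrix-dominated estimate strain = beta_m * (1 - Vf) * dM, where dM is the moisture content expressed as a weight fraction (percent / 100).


dM = 2.9/100 = 0.029
strain = beta_m * (1-Vf) * dM = 0.52 * 0.65 * 0.029 = 0.009802

0.009802


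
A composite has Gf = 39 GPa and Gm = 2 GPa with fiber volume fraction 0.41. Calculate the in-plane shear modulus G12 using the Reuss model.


1/G12 = Vf/Gf + (1-Vf)/Gm = 0.41/39 + 0.59/2
G12 = 3.27 GPa

3.27 GPa


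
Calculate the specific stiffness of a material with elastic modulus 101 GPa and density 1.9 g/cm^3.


Specific stiffness = E/rho = 101/1.9 = 53.2 GPa/(g/cm^3)

53.2 GPa/(g/cm^3)


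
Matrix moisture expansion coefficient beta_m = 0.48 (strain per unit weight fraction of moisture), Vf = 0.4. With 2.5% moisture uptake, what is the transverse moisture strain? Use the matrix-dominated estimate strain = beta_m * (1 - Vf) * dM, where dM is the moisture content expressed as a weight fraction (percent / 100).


dM = 2.5/100 = 0.025
strain = beta_m * (1-Vf) * dM = 0.48 * 0.6 * 0.025 = 0.0072

0.0072


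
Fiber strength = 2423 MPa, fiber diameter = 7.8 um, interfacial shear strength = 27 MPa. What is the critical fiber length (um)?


Lc = sigma_f * d / (2 * tau_i) = 2423 * 7.8 / (2 * 27) = 350.0 um

350.0 um


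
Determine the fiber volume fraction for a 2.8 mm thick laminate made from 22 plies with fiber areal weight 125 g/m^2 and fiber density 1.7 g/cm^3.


Vf = n * FAW / (rho_f * h * 1000) = 22 * 125 / (1.7 * 2.8 * 1000) = 0.5777

0.5777


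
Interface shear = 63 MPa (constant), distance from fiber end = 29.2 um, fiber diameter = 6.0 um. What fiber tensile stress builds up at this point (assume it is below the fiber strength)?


Force balance: sigma_f * (pi*d^2/4) = tau * (pi*d) * x  ->  sigma_f = 4 * tau * x / d
sigma_f = 4 * 63 * 29.2 / 6.0 = 1226.4 MPa

1226.4 MPa


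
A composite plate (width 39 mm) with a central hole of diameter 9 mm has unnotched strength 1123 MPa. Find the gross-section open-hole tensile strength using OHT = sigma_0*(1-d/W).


OHT = sigma_0*(1-d/W) = 1123*(1-9/39) = 863.8 MPa

863.8 MPa


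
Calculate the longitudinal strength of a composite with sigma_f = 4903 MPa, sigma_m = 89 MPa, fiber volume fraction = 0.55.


sigma_1 = sigma_f*Vf + sigma_m*(1-Vf) = 4903*0.55 + 89*0.45 = 2736.7 MPa

2736.7 MPa


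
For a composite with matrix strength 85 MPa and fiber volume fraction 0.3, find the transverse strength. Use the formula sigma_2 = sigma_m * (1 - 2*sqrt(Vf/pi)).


factor = 1 - 2*sqrt(0.3/pi) = 0.382
sigma_2 = 85 * 0.382 = 32.47 MPa

32.47 MPa


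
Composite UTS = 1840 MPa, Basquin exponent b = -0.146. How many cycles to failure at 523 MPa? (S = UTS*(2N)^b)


N = 0.5 * (S/UTS)^(1/b) = 0.5 * (523/1840)^(1/-0.146) = 2759.6966 cycles

2759.6966 cycles


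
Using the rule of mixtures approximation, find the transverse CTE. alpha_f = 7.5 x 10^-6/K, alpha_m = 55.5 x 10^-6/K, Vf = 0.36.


alpha_2 = alpha_f*Vf + alpha_m*(1-Vf) = 7.5*0.36 + 55.5*0.64 = 38.2 x 10^-6/K

38.2 x 10^-6/K


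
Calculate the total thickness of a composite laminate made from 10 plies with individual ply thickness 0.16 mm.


h = n * t_ply = 10 * 0.16 = 1.6 mm

1.6 mm


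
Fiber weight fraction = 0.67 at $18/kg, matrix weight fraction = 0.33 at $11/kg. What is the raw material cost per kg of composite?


Cost = cost_f*Wf + cost_m*Wm = 18*0.67 + 11*0.33 = $15.69/kg

$15.69/kg


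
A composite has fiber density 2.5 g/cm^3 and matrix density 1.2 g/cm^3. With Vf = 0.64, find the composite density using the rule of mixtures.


rho_c = rho_f*Vf + rho_m*(1-Vf) = 2.5*0.64 + 1.2*0.36 = 2.032 g/cm^3

2.032 g/cm^3


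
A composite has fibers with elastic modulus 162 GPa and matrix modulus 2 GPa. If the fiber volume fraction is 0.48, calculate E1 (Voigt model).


E1 = Ef*Vf + Em*(1-Vf) = 162*0.48 + 2*0.52 = 78.8 GPa

78.8 GPa


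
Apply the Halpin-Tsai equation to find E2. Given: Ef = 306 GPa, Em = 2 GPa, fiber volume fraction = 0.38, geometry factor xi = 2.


eta = (Ef/Em - 1)/(Ef/Em + xi) = (153.0 - 1)/(153.0 + 2) = 0.9806
E2 = Em*(1+xi*eta*Vf)/(1-eta*Vf) = 5.56 GPa

5.56 GPa


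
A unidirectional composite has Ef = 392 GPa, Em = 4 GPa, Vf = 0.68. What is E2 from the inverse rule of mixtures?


1/E2 = Vf/Ef + (1-Vf)/Em = 0.68/392 + 0.32/4
E2 = 12.23 GPa

12.23 GPa


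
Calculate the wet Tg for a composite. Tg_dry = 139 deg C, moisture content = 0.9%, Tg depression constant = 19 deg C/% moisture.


Tg_wet = Tg_dry - k*moisture = 139 - 19*0.9 = 121.9 deg C

121.9 deg C


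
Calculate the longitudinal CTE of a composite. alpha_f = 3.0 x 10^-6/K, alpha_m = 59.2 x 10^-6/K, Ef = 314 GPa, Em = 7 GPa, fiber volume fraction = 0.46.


E1 = Ef*Vf + Em*(1-Vf) = 148.22
alpha_1 = (alpha_f*Ef*Vf + alpha_m*Em*(1-Vf))/E1 = 4.43 x 10^-6/K

4.43 x 10^-6/K


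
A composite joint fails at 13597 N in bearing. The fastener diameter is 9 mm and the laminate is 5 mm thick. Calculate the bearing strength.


sigma_br = F/(d*h) = 13597/(9*5) = 302.2 MPa

302.2 MPa


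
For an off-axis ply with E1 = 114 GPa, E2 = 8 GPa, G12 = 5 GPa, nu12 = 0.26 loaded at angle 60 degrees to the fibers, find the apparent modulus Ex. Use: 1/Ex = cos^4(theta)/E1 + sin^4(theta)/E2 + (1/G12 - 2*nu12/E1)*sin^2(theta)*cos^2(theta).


cos^4(60) = 0.0625, sin^4(60) = 0.5625, sin^2(60)*cos^2(60) = 0.1875
1/G12 - 2*nu12/E1 = 1/5 - 2*0.26/114 = 0.195439 GPa^-1
1/Ex = 0.0625/114 + 0.5625/8 + 0.195439*0.1875 = 0.1075055 GPa^-1
Ex = 9.3 GPa

9.3 GPa


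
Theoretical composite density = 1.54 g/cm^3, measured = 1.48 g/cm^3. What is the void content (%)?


Void% = (rho_theo - rho_actual)/rho_theo * 100 = (1.54 - 1.48)/1.54 * 100 = 3.9%

3.9%


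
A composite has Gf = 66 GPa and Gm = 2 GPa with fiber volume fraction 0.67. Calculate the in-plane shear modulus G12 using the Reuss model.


1/G12 = Vf/Gf + (1-Vf)/Gm = 0.67/66 + 0.33/2
G12 = 5.71 GPa

5.71 GPa


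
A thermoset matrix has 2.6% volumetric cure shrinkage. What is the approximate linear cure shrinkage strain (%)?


Linear shrinkage ≈ vol_shrink/3 = 2.6/3 = 0.867%

0.867%


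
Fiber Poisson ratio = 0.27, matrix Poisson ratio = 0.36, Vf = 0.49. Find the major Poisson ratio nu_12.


nu_12 = nu_f*Vf + nu_m*(1-Vf) = 0.27*0.49 + 0.36*0.51 = 0.3159

0.3159


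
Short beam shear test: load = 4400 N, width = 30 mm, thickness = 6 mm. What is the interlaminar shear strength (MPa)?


ILSS = 3F/(4bh) = 3*4400/(4*30*6) = 18.33 MPa

18.33 MPa


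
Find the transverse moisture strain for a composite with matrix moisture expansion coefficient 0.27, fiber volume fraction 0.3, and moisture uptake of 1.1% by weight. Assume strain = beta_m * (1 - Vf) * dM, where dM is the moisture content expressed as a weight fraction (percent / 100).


dM = 1.1/100 = 0.011
strain = beta_m * (1-Vf) * dM = 0.27 * 0.7 * 0.011 = 0.002079

0.002079


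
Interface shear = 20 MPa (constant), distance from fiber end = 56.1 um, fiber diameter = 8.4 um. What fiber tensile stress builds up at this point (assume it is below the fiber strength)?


Force balance: sigma_f * (pi*d^2/4) = tau * (pi*d) * x  ->  sigma_f = 4 * tau * x / d
sigma_f = 4 * 20 * 56.1 / 8.4 = 534.3 MPa

534.3 MPa


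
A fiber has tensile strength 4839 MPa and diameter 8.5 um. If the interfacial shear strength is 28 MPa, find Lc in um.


Lc = sigma_f * d / (2 * tau_i) = 4839 * 8.5 / (2 * 28) = 734.5 um

734.5 um


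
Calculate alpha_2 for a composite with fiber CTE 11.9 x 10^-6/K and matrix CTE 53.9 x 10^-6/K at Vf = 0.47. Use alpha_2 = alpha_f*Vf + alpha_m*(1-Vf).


alpha_2 = alpha_f*Vf + alpha_m*(1-Vf) = 11.9*0.47 + 53.9*0.53 = 34.2 x 10^-6/K

34.2 x 10^-6/K


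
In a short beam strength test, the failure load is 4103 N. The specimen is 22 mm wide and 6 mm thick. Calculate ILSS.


ILSS = 3F/(4bh) = 3*4103/(4*22*6) = 23.31 MPa

23.31 MPa


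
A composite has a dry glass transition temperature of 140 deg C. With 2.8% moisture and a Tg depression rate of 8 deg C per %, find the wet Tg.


Tg_wet = Tg_dry - k*moisture = 140 - 8*2.8 = 117.6 deg C

117.6 deg C


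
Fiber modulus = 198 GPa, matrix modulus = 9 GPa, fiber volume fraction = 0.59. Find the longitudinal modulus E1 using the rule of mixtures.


E1 = Ef*Vf + Em*(1-Vf) = 198*0.59 + 9*0.41 = 120.51 GPa

120.51 GPa


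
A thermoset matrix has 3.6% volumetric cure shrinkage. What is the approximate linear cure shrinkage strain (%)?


Linear shrinkage ≈ vol_shrink/3 = 3.6/3 = 1.2%

1.2%


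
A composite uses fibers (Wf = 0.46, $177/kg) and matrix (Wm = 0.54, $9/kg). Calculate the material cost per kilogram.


Cost = cost_f*Wf + cost_m*Wm = 177*0.46 + 9*0.54 = $86.28/kg

$86.28/kg


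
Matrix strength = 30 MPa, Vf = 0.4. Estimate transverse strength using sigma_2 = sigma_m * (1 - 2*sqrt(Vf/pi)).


factor = 1 - 2*sqrt(0.4/pi) = 0.2864
sigma_2 = 30 * 0.2864 = 8.59 MPa

8.59 MPa


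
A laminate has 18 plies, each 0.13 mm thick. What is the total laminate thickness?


h = n * t_ply = 18 * 0.13 = 2.34 mm

2.34 mm


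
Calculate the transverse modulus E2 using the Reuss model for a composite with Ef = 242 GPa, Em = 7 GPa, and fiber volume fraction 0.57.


1/E2 = Vf/Ef + (1-Vf)/Em = 0.57/242 + 0.43/7
E2 = 15.68 GPa

15.68 GPa


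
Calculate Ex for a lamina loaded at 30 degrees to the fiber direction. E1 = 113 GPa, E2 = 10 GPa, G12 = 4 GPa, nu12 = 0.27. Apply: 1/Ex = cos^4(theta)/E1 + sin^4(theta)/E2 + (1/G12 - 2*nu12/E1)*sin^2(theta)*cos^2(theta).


cos^4(30) = 0.5625, sin^4(30) = 0.0625, sin^2(30)*cos^2(30) = 0.1875
1/G12 - 2*nu12/E1 = 1/4 - 2*0.27/113 = 0.245221 GPa^-1
1/Ex = 0.5625/113 + 0.0625/10 + 0.245221*0.1875 = 0.0572069 GPa^-1
Ex = 17.48 GPa

17.48 GPa


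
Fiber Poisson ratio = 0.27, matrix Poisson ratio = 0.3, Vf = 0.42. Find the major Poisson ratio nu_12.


nu_12 = nu_f*Vf + nu_m*(1-Vf) = 0.27*0.42 + 0.3*0.58 = 0.2874

0.2874


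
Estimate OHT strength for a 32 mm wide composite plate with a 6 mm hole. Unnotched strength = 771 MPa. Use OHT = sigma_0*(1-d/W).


OHT = sigma_0*(1-d/W) = 771*(1-6/32) = 626.4 MPa

626.4 MPa


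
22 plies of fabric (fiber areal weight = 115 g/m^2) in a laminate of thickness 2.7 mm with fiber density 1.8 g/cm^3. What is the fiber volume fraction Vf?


Vf = n * FAW / (rho_f * h * 1000) = 22 * 115 / (1.8 * 2.7 * 1000) = 0.5206

0.5206


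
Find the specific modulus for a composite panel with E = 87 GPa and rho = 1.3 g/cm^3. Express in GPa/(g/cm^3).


Specific stiffness = E/rho = 87/1.3 = 66.9 GPa/(g/cm^3)

66.9 GPa/(g/cm^3)


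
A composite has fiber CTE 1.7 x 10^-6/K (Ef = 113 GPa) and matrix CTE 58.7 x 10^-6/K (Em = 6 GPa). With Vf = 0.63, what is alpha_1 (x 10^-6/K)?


E1 = Ef*Vf + Em*(1-Vf) = 73.41
alpha_1 = (alpha_f*Ef*Vf + alpha_m*Em*(1-Vf))/E1 = 3.42 x 10^-6/K

3.42 x 10^-6/K


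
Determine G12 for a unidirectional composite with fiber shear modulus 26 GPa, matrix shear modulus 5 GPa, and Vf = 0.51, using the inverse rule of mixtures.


1/G12 = Vf/Gf + (1-Vf)/Gm = 0.51/26 + 0.49/5
G12 = 8.5 GPa

8.5 GPa


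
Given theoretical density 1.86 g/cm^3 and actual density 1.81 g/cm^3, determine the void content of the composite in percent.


Void% = (rho_theo - rho_actual)/rho_theo * 100 = (1.86 - 1.81)/1.86 * 100 = 2.69%

2.69%


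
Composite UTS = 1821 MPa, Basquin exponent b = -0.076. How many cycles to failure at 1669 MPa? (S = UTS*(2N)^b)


N = 0.5 * (S/UTS)^(1/b) = 0.5 * (1669/1821)^(1/-0.076) = 1.5741 cycles

1.5741 cycles


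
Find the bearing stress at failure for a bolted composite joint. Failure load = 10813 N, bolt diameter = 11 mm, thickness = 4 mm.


sigma_br = F/(d*h) = 10813/(11*4) = 245.8 MPa

245.8 MPa


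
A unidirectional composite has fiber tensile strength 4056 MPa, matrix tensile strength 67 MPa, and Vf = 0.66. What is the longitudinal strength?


sigma_1 = sigma_f*Vf + sigma_m*(1-Vf) = 4056*0.66 + 67*0.34 = 2699.7 MPa

2699.7 MPa


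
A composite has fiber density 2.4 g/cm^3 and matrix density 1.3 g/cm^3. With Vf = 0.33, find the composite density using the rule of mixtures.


rho_c = rho_f*Vf + rho_m*(1-Vf) = 2.4*0.33 + 1.3*0.67 = 1.663 g/cm^3

1.663 g/cm^3


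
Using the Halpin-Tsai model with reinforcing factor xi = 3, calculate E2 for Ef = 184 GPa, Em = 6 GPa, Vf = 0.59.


eta = (Ef/Em - 1)/(Ef/Em + xi) = (30.6667 - 1)/(30.6667 + 3) = 0.8812
E2 = Em*(1+xi*eta*Vf)/(1-eta*Vf) = 31.99 GPa

31.99 GPa


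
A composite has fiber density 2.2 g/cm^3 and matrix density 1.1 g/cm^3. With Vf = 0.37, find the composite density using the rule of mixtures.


rho_c = rho_f*Vf + rho_m*(1-Vf) = 2.2*0.37 + 1.1*0.63 = 1.507 g/cm^3

1.507 g/cm^3


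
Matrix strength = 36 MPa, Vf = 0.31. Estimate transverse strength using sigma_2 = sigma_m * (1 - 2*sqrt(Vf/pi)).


factor = 1 - 2*sqrt(0.31/pi) = 0.3717
sigma_2 = 36 * 0.3717 = 13.38 MPa

13.38 MPa


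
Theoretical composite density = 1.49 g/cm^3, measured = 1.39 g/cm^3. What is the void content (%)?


Void% = (rho_theo - rho_actual)/rho_theo * 100 = (1.49 - 1.39)/1.49 * 100 = 6.71%

6.71%


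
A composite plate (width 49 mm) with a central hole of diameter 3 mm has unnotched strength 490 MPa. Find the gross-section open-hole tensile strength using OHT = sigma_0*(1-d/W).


OHT = sigma_0*(1-d/W) = 490*(1-3/49) = 460.0 MPa

460.0 MPa


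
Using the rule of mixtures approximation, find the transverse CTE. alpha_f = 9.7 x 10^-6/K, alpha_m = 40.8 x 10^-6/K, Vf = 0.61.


alpha_2 = alpha_f*Vf + alpha_m*(1-Vf) = 9.7*0.61 + 40.8*0.39 = 21.8 x 10^-6/K

21.8 x 10^-6/K


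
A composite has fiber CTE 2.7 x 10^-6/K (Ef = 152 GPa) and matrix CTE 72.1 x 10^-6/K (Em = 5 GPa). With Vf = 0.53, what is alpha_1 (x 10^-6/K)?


E1 = Ef*Vf + Em*(1-Vf) = 82.91
alpha_1 = (alpha_f*Ef*Vf + alpha_m*Em*(1-Vf))/E1 = 4.67 x 10^-6/K

4.67 x 10^-6/K


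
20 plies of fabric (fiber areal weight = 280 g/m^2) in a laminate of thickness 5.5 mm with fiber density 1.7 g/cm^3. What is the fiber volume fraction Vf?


Vf = n * FAW / (rho_f * h * 1000) = 20 * 280 / (1.7 * 5.5 * 1000) = 0.5989

0.5989


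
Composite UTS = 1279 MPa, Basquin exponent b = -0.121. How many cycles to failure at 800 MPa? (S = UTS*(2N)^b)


N = 0.5 * (S/UTS)^(1/b) = 0.5 * (800/1279)^(1/-0.121) = 24.1606 cycles

24.1606 cycles


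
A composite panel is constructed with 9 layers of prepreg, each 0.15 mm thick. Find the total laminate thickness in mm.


h = n * t_ply = 9 * 0.15 = 1.35 mm

1.35 mm


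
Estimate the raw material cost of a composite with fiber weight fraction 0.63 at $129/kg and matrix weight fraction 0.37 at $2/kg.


Cost = cost_f*Wf + cost_m*Wm = 129*0.63 + 2*0.37 = $82.01/kg

$82.01/kg


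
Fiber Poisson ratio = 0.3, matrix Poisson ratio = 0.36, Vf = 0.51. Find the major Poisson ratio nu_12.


nu_12 = nu_f*Vf + nu_m*(1-Vf) = 0.3*0.51 + 0.36*0.49 = 0.3294

0.3294


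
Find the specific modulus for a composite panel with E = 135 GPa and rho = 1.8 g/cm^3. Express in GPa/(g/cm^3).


Specific stiffness = E/rho = 135/1.8 = 75.0 GPa/(g/cm^3)

75.0 GPa/(g/cm^3)


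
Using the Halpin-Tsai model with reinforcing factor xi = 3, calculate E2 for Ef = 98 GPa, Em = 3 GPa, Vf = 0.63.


eta = (Ef/Em - 1)/(Ef/Em + xi) = (32.6667 - 1)/(32.6667 + 3) = 0.8879
E2 = Em*(1+xi*eta*Vf)/(1-eta*Vf) = 18.23 GPa

18.23 GPa


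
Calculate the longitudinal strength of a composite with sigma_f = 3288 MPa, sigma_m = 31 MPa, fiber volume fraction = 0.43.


sigma_1 = sigma_f*Vf + sigma_m*(1-Vf) = 3288*0.43 + 31*0.57 = 1431.5 MPa

1431.5 MPa


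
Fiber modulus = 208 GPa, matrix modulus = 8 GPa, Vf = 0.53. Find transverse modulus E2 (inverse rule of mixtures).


1/E2 = Vf/Ef + (1-Vf)/Em = 0.53/208 + 0.47/8
E2 = 16.31 GPa

16.31 GPa


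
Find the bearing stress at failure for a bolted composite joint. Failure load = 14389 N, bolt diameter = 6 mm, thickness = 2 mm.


sigma_br = F/(d*h) = 14389/(6*2) = 1199.1 MPa

1199.1 MPa


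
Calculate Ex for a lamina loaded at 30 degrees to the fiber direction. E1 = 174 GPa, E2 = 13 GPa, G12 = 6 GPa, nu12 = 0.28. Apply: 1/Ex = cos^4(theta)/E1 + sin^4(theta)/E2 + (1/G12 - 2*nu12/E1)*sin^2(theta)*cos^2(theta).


cos^4(30) = 0.5625, sin^4(30) = 0.0625, sin^2(30)*cos^2(30) = 0.1875
1/G12 - 2*nu12/E1 = 1/6 - 2*0.28/174 = 0.163448 GPa^-1
1/Ex = 0.5625/174 + 0.0625/13 + 0.163448*0.1875 = 0.038687 GPa^-1
Ex = 25.85 GPa

25.85 GPa


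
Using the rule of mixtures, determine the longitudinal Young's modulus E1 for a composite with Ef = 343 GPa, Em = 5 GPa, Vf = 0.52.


E1 = Ef*Vf + Em*(1-Vf) = 343*0.52 + 5*0.48 = 180.76 GPa

180.76 GPa


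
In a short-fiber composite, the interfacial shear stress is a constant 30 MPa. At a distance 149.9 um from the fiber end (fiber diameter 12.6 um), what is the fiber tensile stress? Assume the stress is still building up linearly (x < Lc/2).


Force balance: sigma_f * (pi*d^2/4) = tau * (pi*d) * x  ->  sigma_f = 4 * tau * x / d
sigma_f = 4 * 30 * 149.9 / 12.6 = 1427.6 MPa

1427.6 MPa


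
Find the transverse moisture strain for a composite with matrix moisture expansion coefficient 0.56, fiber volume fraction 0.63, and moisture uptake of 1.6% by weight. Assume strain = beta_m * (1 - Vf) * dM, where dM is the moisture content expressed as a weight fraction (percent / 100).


dM = 1.6/100 = 0.016
strain = beta_m * (1-Vf) * dM = 0.56 * 0.37 * 0.016 = 0.0033152

0.0033152


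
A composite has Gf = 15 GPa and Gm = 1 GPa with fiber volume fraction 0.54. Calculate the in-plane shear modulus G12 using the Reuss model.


1/G12 = Vf/Gf + (1-Vf)/Gm = 0.54/15 + 0.46/1
G12 = 2.02 GPa

2.02 GPa


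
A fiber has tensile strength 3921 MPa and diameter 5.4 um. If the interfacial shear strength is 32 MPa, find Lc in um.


Lc = sigma_f * d / (2 * tau_i) = 3921 * 5.4 / (2 * 32) = 330.8 um

330.8 um


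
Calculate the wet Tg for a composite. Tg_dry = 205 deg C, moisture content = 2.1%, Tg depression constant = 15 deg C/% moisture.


Tg_wet = Tg_dry - k*moisture = 205 - 15*2.1 = 173.5 deg C

173.5 deg C


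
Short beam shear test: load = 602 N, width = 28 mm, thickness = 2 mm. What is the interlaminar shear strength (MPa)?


ILSS = 3F/(4bh) = 3*602/(4*28*2) = 8.06 MPa

8.06 MPa


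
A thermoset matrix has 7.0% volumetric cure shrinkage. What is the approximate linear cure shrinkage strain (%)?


Linear shrinkage ≈ vol_shrink/3 = 7.0/3 = 2.333%

2.333%


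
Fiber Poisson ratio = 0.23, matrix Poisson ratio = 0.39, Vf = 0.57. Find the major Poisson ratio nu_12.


nu_12 = nu_f*Vf + nu_m*(1-Vf) = 0.23*0.57 + 0.39*0.43 = 0.2988

0.2988


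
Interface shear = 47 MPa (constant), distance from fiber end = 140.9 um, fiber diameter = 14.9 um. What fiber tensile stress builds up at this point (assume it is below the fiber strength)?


Force balance: sigma_f * (pi*d^2/4) = tau * (pi*d) * x  ->  sigma_f = 4 * tau * x / d
sigma_f = 4 * 47 * 140.9 / 14.9 = 1777.8 MPa

1777.8 MPa


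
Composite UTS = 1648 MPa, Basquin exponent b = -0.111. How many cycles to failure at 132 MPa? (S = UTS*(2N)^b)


N = 0.5 * (S/UTS)^(1/b) = 0.5 * (132/1648)^(1/-0.111) = 3.7696e+09 cycles

3.7696e+09 cycles


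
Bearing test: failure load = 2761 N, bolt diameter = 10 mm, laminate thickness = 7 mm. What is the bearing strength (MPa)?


sigma_br = F/(d*h) = 2761/(10*7) = 39.4 MPa

39.4 MPa


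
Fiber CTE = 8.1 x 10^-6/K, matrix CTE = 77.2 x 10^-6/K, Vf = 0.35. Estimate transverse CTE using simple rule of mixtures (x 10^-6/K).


alpha_2 = alpha_f*Vf + alpha_m*(1-Vf) = 8.1*0.35 + 77.2*0.65 = 53.0 x 10^-6/K

53.0 x 10^-6/K


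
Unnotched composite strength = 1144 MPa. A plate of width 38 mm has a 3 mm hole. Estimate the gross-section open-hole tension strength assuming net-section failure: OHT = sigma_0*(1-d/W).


OHT = sigma_0*(1-d/W) = 1144*(1-3/38) = 1053.7 MPa

1053.7 MPa


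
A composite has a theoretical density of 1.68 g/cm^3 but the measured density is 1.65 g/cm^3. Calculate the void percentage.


Void% = (rho_theo - rho_actual)/rho_theo * 100 = (1.68 - 1.65)/1.68 * 100 = 1.79%

1.79%


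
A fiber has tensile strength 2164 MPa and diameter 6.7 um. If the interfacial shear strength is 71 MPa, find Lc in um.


Lc = sigma_f * d / (2 * tau_i) = 2164 * 6.7 / (2 * 71) = 102.1 um

102.1 um


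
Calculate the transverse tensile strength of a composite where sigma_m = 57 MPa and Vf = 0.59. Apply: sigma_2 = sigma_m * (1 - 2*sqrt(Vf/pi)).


factor = 1 - 2*sqrt(0.59/pi) = 0.1333
sigma_2 = 57 * 0.1333 = 7.6 MPa

7.6 MPa


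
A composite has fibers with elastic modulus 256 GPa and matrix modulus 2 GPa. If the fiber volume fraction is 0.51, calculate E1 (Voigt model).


E1 = Ef*Vf + Em*(1-Vf) = 256*0.51 + 2*0.49 = 131.54 GPa

131.54 GPa


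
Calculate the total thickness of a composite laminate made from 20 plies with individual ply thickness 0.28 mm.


h = n * t_ply = 20 * 0.28 = 5.6 mm

5.6 mm


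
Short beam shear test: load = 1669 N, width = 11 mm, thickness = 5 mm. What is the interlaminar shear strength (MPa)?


ILSS = 3F/(4bh) = 3*1669/(4*11*5) = 22.76 MPa

22.76 MPa


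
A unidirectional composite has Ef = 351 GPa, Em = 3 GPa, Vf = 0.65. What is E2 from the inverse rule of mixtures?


1/E2 = Vf/Ef + (1-Vf)/Em = 0.65/351 + 0.35/3
E2 = 8.44 GPa

8.44 GPa


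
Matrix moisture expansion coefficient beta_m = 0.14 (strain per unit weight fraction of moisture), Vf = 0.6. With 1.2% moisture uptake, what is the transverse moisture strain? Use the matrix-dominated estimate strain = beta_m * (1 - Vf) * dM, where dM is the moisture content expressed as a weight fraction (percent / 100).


dM = 1.2/100 = 0.012
strain = beta_m * (1-Vf) * dM = 0.14 * 0.4 * 0.012 = 0.000672

0.000672


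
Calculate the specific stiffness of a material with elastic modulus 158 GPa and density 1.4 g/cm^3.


Specific stiffness = E/rho = 158/1.4 = 112.9 GPa/(g/cm^3)

112.9 GPa/(g/cm^3)


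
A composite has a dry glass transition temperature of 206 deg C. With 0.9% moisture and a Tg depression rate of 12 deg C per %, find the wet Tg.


Tg_wet = Tg_dry - k*moisture = 206 - 12*0.9 = 195.2 deg C

195.2 deg C


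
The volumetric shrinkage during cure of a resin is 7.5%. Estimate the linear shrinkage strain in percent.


Linear shrinkage ≈ vol_shrink/3 = 7.5/3 = 2.5%

2.5%


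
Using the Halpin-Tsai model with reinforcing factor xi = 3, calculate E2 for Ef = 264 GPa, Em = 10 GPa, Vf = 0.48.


eta = (Ef/Em - 1)/(Ef/Em + xi) = (26.4 - 1)/(26.4 + 3) = 0.8639
E2 = Em*(1+xi*eta*Vf)/(1-eta*Vf) = 38.34 GPa

38.34 GPa


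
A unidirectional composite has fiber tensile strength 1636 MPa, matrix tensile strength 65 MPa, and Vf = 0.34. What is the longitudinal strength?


sigma_1 = sigma_f*Vf + sigma_m*(1-Vf) = 1636*0.34 + 65*0.66 = 599.1 MPa

599.1 MPa


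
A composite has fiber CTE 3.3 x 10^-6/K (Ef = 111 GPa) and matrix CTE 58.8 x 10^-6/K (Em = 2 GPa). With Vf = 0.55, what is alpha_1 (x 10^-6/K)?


E1 = Ef*Vf + Em*(1-Vf) = 61.95
alpha_1 = (alpha_f*Ef*Vf + alpha_m*Em*(1-Vf))/E1 = 4.11 x 10^-6/K

4.11 x 10^-6/K


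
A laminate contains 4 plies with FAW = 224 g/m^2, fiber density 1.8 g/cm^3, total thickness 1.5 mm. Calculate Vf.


Vf = n * FAW / (rho_f * h * 1000) = 4 * 224 / (1.8 * 1.5 * 1000) = 0.3319

0.3319


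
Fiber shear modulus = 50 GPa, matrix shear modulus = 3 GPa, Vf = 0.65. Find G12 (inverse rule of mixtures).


1/G12 = Vf/Gf + (1-Vf)/Gm = 0.65/50 + 0.35/3
G12 = 7.71 GPa

7.71 GPa


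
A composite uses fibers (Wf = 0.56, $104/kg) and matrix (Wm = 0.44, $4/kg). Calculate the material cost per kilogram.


Cost = cost_f*Wf + cost_m*Wm = 104*0.56 + 4*0.44 = $60.0/kg

$60.0/kg


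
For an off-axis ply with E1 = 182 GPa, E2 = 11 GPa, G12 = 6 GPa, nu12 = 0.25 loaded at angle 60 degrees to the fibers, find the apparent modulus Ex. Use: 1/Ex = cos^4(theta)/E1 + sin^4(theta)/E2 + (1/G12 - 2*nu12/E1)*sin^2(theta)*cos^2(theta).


cos^4(60) = 0.0625, sin^4(60) = 0.5625, sin^2(60)*cos^2(60) = 0.1875
1/G12 - 2*nu12/E1 = 1/6 - 2*0.25/182 = 0.163919 GPa^-1
1/Ex = 0.0625/182 + 0.5625/11 + 0.163919*0.1875 = 0.0822147 GPa^-1
Ex = 12.16 GPa

12.16 GPa


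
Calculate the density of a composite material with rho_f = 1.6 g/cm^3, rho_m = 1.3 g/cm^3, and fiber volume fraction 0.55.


rho_c = rho_f*Vf + rho_m*(1-Vf) = 1.6*0.55 + 1.3*0.45 = 1.465 g/cm^3

1.465 g/cm^3


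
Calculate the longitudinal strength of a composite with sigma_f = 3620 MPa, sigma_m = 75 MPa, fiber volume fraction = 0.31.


sigma_1 = sigma_f*Vf + sigma_m*(1-Vf) = 3620*0.31 + 75*0.69 = 1174.0 MPa

1174.0 MPa


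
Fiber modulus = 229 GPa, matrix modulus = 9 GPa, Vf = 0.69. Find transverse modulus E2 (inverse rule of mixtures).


1/E2 = Vf/Ef + (1-Vf)/Em = 0.69/229 + 0.31/9
E2 = 26.7 GPa

26.7 GPa


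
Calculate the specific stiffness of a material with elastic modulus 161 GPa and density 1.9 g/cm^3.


Specific stiffness = E/rho = 161/1.9 = 84.7 GPa/(g/cm^3)

84.7 GPa/(g/cm^3)


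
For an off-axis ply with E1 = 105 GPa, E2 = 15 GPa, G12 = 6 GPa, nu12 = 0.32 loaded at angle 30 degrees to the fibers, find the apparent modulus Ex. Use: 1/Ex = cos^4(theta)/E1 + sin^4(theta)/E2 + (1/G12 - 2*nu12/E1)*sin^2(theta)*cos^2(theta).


cos^4(30) = 0.5625, sin^4(30) = 0.0625, sin^2(30)*cos^2(30) = 0.1875
1/G12 - 2*nu12/E1 = 1/6 - 2*0.32/105 = 0.160571 GPa^-1
1/Ex = 0.5625/105 + 0.0625/15 + 0.160571*0.1875 = 0.039631 GPa^-1
Ex = 25.23 GPa

25.23 GPa


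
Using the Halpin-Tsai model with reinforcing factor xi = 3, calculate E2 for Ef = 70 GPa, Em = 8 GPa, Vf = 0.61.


eta = (Ef/Em - 1)/(Ef/Em + xi) = (8.75 - 1)/(8.75 + 3) = 0.6596
E2 = Em*(1+xi*eta*Vf)/(1-eta*Vf) = 29.54 GPa

29.54 GPa


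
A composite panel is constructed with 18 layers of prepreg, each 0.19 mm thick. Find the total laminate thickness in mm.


h = n * t_ply = 18 * 0.19 = 3.42 mm

3.42 mm


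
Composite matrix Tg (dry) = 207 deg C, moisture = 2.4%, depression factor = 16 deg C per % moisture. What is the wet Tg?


Tg_wet = Tg_dry - k*moisture = 207 - 16*2.4 = 168.6 deg C

168.6 deg C


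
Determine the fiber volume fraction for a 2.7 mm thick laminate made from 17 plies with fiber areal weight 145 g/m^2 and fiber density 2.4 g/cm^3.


Vf = n * FAW / (rho_f * h * 1000) = 17 * 145 / (2.4 * 2.7 * 1000) = 0.3804

0.3804


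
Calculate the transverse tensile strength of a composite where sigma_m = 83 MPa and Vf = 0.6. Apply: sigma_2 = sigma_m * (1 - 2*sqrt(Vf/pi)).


factor = 1 - 2*sqrt(0.6/pi) = 0.126
sigma_2 = 83 * 0.126 = 10.45 MPa

10.45 MPa


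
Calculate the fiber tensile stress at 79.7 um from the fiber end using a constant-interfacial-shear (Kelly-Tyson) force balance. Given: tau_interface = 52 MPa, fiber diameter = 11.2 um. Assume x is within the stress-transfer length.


Force balance: sigma_f * (pi*d^2/4) = tau * (pi*d) * x  ->  sigma_f = 4 * tau * x / d
sigma_f = 4 * 52 * 79.7 / 11.2 = 1480.1 MPa

1480.1 MPa


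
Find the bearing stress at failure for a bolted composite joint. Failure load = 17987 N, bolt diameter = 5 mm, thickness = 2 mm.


sigma_br = F/(d*h) = 17987/(5*2) = 1798.7 MPa

1798.7 MPa


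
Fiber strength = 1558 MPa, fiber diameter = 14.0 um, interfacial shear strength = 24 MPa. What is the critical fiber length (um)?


Lc = sigma_f * d / (2 * tau_i) = 1558 * 14.0 / (2 * 24) = 454.4 um

454.4 um


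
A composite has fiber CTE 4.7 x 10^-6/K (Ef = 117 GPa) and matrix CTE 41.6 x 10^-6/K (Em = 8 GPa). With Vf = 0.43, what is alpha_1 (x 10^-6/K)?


E1 = Ef*Vf + Em*(1-Vf) = 54.87
alpha_1 = (alpha_f*Ef*Vf + alpha_m*Em*(1-Vf))/E1 = 7.77 x 10^-6/K

7.77 x 10^-6/K


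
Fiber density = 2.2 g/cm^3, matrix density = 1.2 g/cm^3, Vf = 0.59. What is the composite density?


rho_c = rho_f*Vf + rho_m*(1-Vf) = 2.2*0.59 + 1.2*0.41 = 1.79 g/cm^3

1.79 g/cm^3


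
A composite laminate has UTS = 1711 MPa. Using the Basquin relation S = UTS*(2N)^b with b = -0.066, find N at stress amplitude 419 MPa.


N = 0.5 * (S/UTS)^(1/b) = 0.5 * (419/1711)^(1/-0.066) = 9.0592e+08 cycles

9.0592e+08 cycles


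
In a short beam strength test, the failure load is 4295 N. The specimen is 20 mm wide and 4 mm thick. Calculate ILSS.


ILSS = 3F/(4bh) = 3*4295/(4*20*4) = 40.27 MPa

40.27 MPa


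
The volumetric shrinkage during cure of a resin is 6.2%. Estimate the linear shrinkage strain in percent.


Linear shrinkage ≈ vol_shrink/3 = 6.2/3 = 2.067%

2.067%


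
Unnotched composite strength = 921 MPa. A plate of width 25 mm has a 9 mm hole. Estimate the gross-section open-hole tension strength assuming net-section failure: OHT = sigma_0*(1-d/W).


OHT = sigma_0*(1-d/W) = 921*(1-9/25) = 589.4 MPa

589.4 MPa


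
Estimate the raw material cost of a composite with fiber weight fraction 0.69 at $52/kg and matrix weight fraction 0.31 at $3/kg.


Cost = cost_f*Wf + cost_m*Wm = 52*0.69 + 3*0.31 = $36.81/kg

$36.81/kg


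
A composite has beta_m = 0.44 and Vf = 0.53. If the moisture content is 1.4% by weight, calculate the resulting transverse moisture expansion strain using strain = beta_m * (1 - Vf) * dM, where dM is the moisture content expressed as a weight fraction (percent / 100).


dM = 1.4/100 = 0.014
strain = beta_m * (1-Vf) * dM = 0.44 * 0.47 * 0.014 = 0.0028952

0.0028952


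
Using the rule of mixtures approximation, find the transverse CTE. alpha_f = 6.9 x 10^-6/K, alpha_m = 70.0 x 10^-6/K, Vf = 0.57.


alpha_2 = alpha_f*Vf + alpha_m*(1-Vf) = 6.9*0.57 + 70.0*0.43 = 34.0 x 10^-6/K

34.0 x 10^-6/K


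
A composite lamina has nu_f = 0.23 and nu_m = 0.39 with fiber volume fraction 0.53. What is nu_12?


nu_12 = nu_f*Vf + nu_m*(1-Vf) = 0.23*0.53 + 0.39*0.47 = 0.3052

0.3052


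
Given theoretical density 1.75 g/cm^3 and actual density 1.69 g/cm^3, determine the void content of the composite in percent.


Void% = (rho_theo - rho_actual)/rho_theo * 100 = (1.75 - 1.69)/1.75 * 100 = 3.43%

3.43%


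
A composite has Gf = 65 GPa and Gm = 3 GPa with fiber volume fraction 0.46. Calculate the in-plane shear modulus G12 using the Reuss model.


1/G12 = Vf/Gf + (1-Vf)/Gm = 0.46/65 + 0.54/3
G12 = 5.35 GPa

5.35 GPa


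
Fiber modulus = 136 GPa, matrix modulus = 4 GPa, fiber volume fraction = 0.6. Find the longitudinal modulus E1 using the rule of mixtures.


E1 = Ef*Vf + Em*(1-Vf) = 136*0.6 + 4*0.4 = 83.2 GPa

83.2 GPa


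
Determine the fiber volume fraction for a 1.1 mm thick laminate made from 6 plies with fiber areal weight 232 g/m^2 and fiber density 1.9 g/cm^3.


Vf = n * FAW / (rho_f * h * 1000) = 6 * 232 / (1.9 * 1.1 * 1000) = 0.666

0.666


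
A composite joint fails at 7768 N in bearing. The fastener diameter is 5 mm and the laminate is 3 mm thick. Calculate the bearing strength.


sigma_br = F/(d*h) = 7768/(5*3) = 517.9 MPa

517.9 MPa


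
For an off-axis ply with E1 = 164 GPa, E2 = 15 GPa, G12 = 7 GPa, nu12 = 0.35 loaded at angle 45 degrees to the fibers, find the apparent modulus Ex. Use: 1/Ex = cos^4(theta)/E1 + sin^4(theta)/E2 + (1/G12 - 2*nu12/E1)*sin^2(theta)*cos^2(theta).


cos^4(45) = 0.25, sin^4(45) = 0.25, sin^2(45)*cos^2(45) = 0.25
1/G12 - 2*nu12/E1 = 1/7 - 2*0.35/164 = 0.138589 GPa^-1
1/Ex = 0.25/164 + 0.25/15 + 0.138589*0.25 = 0.0528383 GPa^-1
Ex = 18.93 GPa

18.93 GPa


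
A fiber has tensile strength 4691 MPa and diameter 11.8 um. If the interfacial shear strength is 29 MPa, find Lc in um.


Lc = sigma_f * d / (2 * tau_i) = 4691 * 11.8 / (2 * 29) = 954.4 um

954.4 um
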